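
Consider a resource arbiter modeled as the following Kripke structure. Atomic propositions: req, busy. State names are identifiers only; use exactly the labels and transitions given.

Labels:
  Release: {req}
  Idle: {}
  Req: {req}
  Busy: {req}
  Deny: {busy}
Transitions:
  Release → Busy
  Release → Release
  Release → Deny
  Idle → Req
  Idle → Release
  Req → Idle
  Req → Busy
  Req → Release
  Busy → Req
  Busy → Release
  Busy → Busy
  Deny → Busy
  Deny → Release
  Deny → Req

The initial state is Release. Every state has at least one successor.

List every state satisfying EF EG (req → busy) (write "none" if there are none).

States satisfying EG (req → busy): ∅.
States satisfying EF EG (req → busy): ∅.

none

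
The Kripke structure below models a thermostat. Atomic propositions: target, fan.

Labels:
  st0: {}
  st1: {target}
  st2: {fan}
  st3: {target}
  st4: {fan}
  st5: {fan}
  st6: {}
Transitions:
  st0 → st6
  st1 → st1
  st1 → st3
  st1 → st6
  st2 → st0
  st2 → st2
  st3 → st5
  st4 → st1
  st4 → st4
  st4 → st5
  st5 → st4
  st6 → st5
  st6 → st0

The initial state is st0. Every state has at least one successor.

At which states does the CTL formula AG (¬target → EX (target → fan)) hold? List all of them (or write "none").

{st0, st1, st2, st3, st4, st5, st6}

States satisfying ¬target → EX (target → fan): {st0, st1, st2, st3, st4, st5, st6}.
States satisfying AG (¬target → EX (target → fan)): {st0, st1, st2, st3, st4, st5, st6}.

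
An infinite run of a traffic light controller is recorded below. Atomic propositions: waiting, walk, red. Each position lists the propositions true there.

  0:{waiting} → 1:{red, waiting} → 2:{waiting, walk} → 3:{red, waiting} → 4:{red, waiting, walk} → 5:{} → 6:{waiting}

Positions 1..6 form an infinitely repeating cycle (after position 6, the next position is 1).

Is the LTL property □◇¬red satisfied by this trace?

◇¬red holds at every position 0..6, and those are all positions ever visited, so □◇¬red holds.

Yes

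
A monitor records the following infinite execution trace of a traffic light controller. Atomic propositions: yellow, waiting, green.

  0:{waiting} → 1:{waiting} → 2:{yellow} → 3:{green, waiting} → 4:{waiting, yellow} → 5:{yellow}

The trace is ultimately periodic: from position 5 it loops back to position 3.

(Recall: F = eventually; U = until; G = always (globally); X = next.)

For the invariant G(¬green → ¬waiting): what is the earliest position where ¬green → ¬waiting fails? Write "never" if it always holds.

At position 0 the labels are {waiting}, so ¬green → ¬waiting is false there. This is the first violation.

0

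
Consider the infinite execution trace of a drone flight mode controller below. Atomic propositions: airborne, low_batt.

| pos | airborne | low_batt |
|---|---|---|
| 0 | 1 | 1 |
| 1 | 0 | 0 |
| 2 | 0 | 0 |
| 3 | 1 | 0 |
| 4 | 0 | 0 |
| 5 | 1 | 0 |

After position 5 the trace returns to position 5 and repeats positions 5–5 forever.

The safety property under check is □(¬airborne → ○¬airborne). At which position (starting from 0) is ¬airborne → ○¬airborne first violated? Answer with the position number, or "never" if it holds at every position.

Check ¬airborne → ○¬airborne at each position in order: 0 ✓, 1 ✓.
At position 2 the labels are {} and the next position 3 has {airborne}, so ¬airborne → ○¬airborne is false there. This is the first violation.

2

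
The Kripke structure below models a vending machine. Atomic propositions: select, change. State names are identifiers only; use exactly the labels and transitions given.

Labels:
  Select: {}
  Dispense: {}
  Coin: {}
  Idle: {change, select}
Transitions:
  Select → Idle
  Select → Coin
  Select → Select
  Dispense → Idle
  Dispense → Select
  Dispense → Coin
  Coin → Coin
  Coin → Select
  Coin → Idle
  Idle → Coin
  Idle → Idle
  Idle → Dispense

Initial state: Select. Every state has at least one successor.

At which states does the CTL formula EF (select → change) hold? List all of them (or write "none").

{Select, Dispense, Coin, Idle}

States satisfying select → change: {Select, Dispense, Coin, Idle}.
States satisfying EF (select → change): {Select, Dispense, Coin, Idle}.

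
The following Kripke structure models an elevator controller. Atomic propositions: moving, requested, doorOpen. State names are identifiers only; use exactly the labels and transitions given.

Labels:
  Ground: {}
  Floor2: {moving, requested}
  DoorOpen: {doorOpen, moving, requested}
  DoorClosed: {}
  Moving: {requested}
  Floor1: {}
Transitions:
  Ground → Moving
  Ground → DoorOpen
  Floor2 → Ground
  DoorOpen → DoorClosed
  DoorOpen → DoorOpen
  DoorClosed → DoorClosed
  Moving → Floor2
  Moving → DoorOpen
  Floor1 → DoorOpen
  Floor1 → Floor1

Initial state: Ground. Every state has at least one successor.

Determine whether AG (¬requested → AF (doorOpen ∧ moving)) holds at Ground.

States satisfying ¬requested → AF (doorOpen ∧ moving): {Floor2, DoorOpen, Moving}.
States satisfying AG (¬requested → AF (doorOpen ∧ moving)): ∅.
DoorClosed is reachable from Ground and violates ¬requested → AF (doorOpen ∧ moving), so AG fails at Ground.
Ground ∉ Sat(AG (¬requested → AF (doorOpen ∧ moving))).

Does not hold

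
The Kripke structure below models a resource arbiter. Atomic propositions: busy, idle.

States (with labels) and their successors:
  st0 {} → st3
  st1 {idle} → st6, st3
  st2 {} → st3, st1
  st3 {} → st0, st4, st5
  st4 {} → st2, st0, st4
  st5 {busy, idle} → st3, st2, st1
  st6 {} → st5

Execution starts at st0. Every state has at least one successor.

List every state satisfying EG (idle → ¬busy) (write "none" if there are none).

{st0, st1, st2, st3, st4}

States satisfying idle → ¬busy: {st0, st1, st2, st3, st4, st6}.
States satisfying EG (idle → ¬busy): {st0, st1, st2, st3, st4}.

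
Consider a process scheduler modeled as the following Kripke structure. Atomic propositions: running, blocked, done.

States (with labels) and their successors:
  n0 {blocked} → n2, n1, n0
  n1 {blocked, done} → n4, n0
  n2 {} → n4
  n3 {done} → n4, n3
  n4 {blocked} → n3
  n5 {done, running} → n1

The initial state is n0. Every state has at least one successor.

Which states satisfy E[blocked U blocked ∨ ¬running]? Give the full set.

{n0, n1, n2, n3, n4}

States satisfying blocked: {n0, n1, n4}.
States satisfying blocked ∨ ¬running: {n0, n1, n2, n3, n4}.
States satisfying E[blocked U blocked ∨ ¬running]: {n0, n1, n2, n3, n4}.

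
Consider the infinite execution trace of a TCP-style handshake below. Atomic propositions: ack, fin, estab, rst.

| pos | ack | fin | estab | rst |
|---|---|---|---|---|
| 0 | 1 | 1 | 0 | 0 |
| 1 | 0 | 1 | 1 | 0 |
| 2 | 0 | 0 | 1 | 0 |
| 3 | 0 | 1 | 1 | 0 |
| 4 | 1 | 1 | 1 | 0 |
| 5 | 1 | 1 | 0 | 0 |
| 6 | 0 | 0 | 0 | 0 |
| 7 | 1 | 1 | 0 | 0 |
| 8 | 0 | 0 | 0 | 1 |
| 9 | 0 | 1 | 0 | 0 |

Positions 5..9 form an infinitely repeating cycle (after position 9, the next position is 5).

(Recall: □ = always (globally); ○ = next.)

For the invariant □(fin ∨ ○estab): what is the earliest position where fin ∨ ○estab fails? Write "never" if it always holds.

6

Check fin ∨ ○estab at each position in order: 0 ✓, 1 ✓, 2 ✓, 3 ✓, 4 ✓, 5 ✓.
At position 6 the labels are {} and the next position 7 has {ack, fin}, so fin ∨ ○estab is false there. This is the first violation.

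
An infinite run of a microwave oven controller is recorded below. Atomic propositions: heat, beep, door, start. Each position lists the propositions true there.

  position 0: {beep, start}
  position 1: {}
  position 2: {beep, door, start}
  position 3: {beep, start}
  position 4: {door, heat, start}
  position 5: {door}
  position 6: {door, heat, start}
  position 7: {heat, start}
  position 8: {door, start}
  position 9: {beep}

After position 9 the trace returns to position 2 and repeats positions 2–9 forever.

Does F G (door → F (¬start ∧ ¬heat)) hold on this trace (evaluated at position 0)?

Yes

G (door → F (¬start ∧ ¬heat)) holds at position 0, which is reachable from 0, so F G (door → F (¬start ∧ ¬heat)) holds.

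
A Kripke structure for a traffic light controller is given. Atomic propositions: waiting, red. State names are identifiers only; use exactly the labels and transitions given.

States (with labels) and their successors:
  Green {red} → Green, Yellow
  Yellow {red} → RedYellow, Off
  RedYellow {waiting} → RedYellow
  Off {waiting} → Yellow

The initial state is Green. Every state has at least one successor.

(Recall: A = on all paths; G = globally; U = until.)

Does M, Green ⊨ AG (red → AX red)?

States satisfying red → AX red: {Green, RedYellow, Off}.
States satisfying AG (red → AX red): {RedYellow}.
Yellow is reachable from Green and violates red → AX red, so AG fails at Green.
Green ∉ Sat(AG (red → AX red)).

Violated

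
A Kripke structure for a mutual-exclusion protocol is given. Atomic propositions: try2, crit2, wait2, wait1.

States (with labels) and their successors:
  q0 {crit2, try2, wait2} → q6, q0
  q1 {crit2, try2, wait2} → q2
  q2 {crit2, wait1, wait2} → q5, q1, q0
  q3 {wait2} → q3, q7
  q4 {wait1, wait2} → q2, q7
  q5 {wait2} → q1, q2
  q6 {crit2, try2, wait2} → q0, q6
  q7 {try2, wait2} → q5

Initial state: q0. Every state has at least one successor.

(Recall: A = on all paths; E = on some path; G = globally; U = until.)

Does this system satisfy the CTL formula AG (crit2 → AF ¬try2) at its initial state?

Does not hold

States satisfying crit2 → AF ¬try2: {q1, q2, q3, q4, q5, q7}.
States satisfying AG (crit2 → AF ¬try2): ∅.
q0 is reachable from q0 and violates crit2 → AF ¬try2, so AG fails at q0.
q0 ∉ Sat(AG (crit2 → AF ¬try2)).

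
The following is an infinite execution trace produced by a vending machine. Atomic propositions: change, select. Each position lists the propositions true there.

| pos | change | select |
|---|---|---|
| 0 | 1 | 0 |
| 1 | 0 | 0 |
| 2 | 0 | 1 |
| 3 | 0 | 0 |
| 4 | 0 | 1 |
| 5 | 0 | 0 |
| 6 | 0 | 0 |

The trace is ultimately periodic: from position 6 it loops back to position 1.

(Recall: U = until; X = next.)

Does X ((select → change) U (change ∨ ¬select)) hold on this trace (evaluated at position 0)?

Holds

The position after 0 is 1; (select → change) U (change ∨ ¬select) is true there.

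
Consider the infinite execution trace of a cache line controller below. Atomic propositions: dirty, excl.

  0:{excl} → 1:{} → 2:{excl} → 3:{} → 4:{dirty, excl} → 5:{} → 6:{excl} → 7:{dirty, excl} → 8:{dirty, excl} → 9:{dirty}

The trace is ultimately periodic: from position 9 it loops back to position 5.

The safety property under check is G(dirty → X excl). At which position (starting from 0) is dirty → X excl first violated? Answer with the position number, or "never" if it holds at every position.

Check dirty → X excl at each position in order: 0 ✓, 1 ✓, 2 ✓, 3 ✓.
At position 4 the labels are {dirty, excl} and the next position 5 has {}, so dirty → X excl is false there. This is the first violation.

4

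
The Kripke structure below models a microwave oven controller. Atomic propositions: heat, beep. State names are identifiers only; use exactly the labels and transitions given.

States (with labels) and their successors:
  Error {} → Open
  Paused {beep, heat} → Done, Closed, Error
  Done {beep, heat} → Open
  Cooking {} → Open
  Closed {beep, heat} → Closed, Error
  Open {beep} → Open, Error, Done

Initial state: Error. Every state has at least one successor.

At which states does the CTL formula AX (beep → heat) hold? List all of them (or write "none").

{Paused, Closed}

States satisfying beep → heat: {Error, Paused, Done, Cooking, Closed}.
States satisfying AX (beep → heat): {Paused, Closed}.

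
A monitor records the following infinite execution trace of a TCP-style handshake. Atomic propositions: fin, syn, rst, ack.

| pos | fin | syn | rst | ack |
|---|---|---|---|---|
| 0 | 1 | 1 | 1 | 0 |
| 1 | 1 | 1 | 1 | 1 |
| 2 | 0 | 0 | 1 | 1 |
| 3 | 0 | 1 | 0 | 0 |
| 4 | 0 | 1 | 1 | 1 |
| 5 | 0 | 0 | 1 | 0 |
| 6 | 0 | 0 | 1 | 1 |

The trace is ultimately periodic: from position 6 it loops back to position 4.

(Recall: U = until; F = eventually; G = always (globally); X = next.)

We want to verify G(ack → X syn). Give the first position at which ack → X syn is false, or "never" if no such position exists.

1

Check ack → X syn at each position in order: 0 ✓.
At position 1 the labels are {ack, fin, rst, syn} and the next position 2 has {ack, rst}, so ack → X syn is false there. This is the first violation.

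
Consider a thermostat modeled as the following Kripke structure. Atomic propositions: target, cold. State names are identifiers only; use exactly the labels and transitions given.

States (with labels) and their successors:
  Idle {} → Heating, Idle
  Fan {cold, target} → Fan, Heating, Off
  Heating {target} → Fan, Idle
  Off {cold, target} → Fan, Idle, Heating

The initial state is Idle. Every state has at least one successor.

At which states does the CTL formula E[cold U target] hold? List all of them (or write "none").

{Fan, Heating, Off}

States satisfying cold: {Fan, Off}.
States satisfying target: {Fan, Heating, Off}.
States satisfying E[cold U target]: {Fan, Heating, Off}.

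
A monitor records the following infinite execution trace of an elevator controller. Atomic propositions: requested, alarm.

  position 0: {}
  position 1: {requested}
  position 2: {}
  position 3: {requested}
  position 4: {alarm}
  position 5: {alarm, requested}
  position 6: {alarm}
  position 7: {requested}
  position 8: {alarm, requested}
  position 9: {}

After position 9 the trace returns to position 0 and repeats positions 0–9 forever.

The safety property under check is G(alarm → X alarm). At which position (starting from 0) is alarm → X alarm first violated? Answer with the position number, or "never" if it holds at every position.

Check alarm → X alarm at each position in order: 0 ✓, 1 ✓, 2 ✓, 3 ✓, 4 ✓, 5 ✓.
At position 6 the labels are {alarm} and the next position 7 has {requested}, so alarm → X alarm is false there. This is the first violation.

6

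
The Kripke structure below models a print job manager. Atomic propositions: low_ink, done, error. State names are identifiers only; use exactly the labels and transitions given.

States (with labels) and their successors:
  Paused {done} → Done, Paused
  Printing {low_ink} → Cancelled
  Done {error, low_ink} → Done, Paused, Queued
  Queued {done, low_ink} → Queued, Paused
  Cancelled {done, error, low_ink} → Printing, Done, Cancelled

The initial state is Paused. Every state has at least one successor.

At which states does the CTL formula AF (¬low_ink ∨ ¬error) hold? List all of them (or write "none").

States satisfying ¬low_ink ∨ ¬error: {Paused, Printing, Queued}.
States satisfying AF (¬low_ink ∨ ¬error): {Paused, Printing, Queued}.

{Paused, Printing, Queued}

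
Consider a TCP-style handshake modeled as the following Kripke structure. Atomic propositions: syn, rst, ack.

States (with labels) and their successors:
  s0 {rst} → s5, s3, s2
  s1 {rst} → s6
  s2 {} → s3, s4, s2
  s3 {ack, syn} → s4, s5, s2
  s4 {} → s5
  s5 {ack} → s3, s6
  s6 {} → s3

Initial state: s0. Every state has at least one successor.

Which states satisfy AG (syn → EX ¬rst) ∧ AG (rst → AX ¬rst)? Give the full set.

{s0, s1, s2, s3, s4, s5, s6}

States satisfying syn → EX ¬rst: {s0, s1, s2, s3, s4, s5, s6}.
States satisfying AG (syn → EX ¬rst): {s0, s1, s2, s3, s4, s5, s6}.
States satisfying rst → AX ¬rst: {s0, s1, s2, s3, s4, s5, s6}.
States satisfying AG (rst → AX ¬rst): {s0, s1, s2, s3, s4, s5, s6}.
States satisfying AG (syn → EX ¬rst) ∧ AG (rst → AX ¬rst): {s0, s1, s2, s3, s4, s5, s6}.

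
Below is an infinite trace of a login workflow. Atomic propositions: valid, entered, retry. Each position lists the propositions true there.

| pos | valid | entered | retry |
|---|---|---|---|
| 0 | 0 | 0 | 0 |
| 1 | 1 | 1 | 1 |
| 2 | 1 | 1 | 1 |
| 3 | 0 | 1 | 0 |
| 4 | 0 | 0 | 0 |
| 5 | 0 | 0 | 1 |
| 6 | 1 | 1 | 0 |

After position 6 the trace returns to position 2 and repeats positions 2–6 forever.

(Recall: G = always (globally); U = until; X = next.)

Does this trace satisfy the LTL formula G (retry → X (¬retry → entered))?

Yes

retry → X (¬retry → entered) holds at every position 0..6, and those are all positions ever visited, so G (retry → X (¬retry → entered)) holds.
Positions where retry holds: 1, 2, 5.
Check X (¬retry → entered) at each: 1→ok, 2→ok, 5→ok.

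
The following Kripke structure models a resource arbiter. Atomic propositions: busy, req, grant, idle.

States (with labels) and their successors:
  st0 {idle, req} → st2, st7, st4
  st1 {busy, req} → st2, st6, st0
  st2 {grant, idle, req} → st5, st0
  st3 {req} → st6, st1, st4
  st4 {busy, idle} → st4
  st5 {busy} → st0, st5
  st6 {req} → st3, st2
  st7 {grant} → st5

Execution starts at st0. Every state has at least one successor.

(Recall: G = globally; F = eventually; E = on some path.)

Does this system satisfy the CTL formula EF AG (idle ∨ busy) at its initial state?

States satisfying AG (idle ∨ busy): {st4}.
States satisfying EF AG (idle ∨ busy): {st0, st1, st2, st3, st4, st5, st6, st7}.
Some path from st0 reaches a state where AG (idle ∨ busy) holds.
st0 ∈ Sat(EF AG (idle ∨ busy)).

Yes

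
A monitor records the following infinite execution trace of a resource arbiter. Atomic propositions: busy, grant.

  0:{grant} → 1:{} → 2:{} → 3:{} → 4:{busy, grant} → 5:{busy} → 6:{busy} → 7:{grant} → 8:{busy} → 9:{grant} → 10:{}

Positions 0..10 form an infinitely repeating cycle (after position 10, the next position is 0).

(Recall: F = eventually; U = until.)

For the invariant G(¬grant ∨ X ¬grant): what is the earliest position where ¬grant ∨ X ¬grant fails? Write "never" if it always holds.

never

¬grant ∨ X ¬grant holds at every position 0..10, and those are all the positions the trace ever visits, so the invariant G(¬grant ∨ X ¬grant) is never violated.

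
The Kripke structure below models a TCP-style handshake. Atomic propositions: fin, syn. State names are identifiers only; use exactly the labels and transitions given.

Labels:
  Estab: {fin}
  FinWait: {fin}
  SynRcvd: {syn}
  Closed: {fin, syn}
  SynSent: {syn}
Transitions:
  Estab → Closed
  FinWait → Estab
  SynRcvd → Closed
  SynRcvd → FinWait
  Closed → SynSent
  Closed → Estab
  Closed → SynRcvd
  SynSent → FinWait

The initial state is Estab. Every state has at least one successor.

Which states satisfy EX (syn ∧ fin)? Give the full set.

{Estab, SynRcvd}

States satisfying syn ∧ fin: {Closed}.
States satisfying EX (syn ∧ fin): {Estab, SynRcvd}.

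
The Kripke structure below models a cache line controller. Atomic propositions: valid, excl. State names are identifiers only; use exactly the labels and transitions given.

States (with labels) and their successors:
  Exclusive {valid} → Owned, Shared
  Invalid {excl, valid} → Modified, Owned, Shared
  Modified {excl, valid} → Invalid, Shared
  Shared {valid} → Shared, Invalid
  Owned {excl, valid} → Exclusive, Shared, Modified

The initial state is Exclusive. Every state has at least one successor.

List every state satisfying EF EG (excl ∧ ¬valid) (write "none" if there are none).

States satisfying EG (excl ∧ ¬valid): ∅.
States satisfying EF EG (excl ∧ ¬valid): ∅.

none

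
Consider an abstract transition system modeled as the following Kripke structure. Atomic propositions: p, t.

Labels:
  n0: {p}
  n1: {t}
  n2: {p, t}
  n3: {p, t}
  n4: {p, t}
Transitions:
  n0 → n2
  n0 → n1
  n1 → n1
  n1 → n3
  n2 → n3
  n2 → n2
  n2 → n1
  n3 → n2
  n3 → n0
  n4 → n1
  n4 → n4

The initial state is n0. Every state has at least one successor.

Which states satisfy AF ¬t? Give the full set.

{n0}

States satisfying ¬t: {n0}.
States satisfying AF ¬t: {n0}.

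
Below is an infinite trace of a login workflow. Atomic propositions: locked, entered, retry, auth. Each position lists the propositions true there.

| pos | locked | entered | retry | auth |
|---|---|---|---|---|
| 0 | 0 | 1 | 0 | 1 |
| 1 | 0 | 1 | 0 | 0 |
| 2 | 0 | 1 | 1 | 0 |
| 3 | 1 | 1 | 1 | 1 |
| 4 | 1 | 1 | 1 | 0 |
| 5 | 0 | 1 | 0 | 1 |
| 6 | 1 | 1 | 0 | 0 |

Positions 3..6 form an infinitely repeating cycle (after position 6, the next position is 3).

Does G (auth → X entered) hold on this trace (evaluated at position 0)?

auth → X entered holds at every position 0..6, and those are all positions ever visited, so G (auth → X entered) holds.
Positions where auth holds: 0, 3, 5.
Check X entered at each: 0→ok, 3→ok, 5→ok.

Holds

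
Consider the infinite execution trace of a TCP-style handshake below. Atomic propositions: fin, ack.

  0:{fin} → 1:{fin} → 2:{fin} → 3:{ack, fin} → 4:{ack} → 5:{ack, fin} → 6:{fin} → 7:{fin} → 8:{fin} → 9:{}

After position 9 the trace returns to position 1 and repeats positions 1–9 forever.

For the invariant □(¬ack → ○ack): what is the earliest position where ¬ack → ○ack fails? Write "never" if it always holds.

At position 0 the labels are {fin} and the next position 1 has {fin}, so ¬ack → ○ack is false there. This is the first violation.

0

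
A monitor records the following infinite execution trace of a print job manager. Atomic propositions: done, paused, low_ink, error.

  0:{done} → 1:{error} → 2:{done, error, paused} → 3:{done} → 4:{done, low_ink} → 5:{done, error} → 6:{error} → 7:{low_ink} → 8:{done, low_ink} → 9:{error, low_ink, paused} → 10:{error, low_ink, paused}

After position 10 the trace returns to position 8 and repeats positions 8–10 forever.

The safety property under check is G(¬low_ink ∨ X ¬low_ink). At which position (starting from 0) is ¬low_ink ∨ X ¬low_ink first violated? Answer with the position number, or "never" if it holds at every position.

Check ¬low_ink ∨ X ¬low_ink at each position in order: 0 ✓, 1 ✓, 2 ✓, 3 ✓, 4 ✓, 5 ✓, 6 ✓.
At position 7 the labels are {low_ink} and the next position 8 has {done, low_ink}, so ¬low_ink ∨ X ¬low_ink is false there. This is the first violation.

7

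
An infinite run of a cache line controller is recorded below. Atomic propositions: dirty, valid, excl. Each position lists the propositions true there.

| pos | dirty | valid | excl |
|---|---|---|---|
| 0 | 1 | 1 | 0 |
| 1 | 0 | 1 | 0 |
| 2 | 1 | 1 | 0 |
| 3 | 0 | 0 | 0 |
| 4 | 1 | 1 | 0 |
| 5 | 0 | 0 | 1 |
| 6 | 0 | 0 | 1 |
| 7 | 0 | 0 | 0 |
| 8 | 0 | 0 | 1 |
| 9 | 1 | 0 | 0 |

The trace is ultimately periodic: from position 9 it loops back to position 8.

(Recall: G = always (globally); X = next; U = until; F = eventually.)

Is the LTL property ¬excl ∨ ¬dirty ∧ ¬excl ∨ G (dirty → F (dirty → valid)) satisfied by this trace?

Holds

dirty → F (dirty → valid) holds at every position 0..9, and those are all positions ever visited, so G (dirty → F (dirty → valid)) holds.
Positions where dirty holds: 0, 2, 4, 9.
Check F (dirty → valid) at each: 0→ok, 2→ok, 4→ok, 9→ok.
At position 0: ¬excl ∨ ¬dirty ∧ ¬excl is true; G (dirty → F (dirty → valid)) is true; so ¬excl ∨ ¬dirty ∧ ¬excl ∨ G (dirty → F (dirty → valid)) is true.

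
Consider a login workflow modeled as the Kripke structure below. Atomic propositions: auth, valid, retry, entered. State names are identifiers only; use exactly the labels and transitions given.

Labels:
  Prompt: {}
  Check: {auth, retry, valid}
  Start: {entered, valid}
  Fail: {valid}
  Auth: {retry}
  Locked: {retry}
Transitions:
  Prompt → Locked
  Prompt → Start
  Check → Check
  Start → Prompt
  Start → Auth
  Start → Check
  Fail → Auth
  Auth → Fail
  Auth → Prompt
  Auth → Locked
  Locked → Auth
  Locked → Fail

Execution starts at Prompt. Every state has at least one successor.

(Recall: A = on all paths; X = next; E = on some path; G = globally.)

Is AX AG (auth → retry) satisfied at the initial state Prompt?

States satisfying AG (auth → retry): {Prompt, Check, Start, Fail, Auth, Locked}.
States satisfying AX AG (auth → retry): {Prompt, Check, Start, Fail, Auth, Locked}.
Prompt ∈ Sat(AX AG (auth → retry)).

Holds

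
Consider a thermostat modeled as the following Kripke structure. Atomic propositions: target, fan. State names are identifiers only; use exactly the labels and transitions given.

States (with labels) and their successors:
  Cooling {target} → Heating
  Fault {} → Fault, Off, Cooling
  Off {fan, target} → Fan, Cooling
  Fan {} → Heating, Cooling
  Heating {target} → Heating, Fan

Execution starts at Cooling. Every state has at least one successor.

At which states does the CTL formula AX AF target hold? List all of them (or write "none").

States satisfying AF target: {Cooling, Off, Fan, Heating}.
States satisfying AX AF target: {Cooling, Off, Fan, Heating}.

{Cooling, Off, Fan, Heating}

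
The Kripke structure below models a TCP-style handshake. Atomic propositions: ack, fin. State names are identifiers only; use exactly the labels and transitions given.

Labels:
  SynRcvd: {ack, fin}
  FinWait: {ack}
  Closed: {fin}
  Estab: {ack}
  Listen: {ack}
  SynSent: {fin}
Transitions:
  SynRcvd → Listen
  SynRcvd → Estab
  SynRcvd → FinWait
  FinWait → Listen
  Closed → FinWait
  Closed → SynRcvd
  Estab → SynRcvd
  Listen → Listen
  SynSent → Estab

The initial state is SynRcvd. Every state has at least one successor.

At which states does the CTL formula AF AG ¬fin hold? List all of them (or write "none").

States satisfying AG ¬fin: {FinWait, Listen}.
States satisfying AF AG ¬fin: {FinWait, Listen}.

{FinWait, Listen}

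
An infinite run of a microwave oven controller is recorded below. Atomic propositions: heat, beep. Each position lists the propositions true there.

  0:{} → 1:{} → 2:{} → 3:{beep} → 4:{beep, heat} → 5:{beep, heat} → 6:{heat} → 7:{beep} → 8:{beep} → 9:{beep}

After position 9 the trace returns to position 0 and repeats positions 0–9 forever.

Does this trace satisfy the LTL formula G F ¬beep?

Satisfied

F ¬beep holds at every position 0..9, and those are all positions ever visited, so G F ¬beep holds.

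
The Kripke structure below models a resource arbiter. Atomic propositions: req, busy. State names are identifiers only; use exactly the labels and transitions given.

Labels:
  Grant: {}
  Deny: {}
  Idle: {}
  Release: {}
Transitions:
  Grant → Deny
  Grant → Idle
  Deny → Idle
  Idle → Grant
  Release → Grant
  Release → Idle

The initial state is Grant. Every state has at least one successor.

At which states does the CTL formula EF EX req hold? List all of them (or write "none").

States satisfying EX req: ∅.
States satisfying EF EX req: ∅.

none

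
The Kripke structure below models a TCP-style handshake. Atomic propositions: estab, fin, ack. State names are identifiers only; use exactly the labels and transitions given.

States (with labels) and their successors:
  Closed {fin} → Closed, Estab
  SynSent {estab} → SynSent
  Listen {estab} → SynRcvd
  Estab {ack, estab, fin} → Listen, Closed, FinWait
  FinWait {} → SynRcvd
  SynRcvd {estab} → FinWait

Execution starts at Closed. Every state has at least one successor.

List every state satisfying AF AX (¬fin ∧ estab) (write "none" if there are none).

{SynSent, Listen, FinWait, SynRcvd}

States satisfying AX (¬fin ∧ estab): {SynSent, Listen, FinWait}.
States satisfying AF AX (¬fin ∧ estab): {SynSent, Listen, FinWait, SynRcvd}.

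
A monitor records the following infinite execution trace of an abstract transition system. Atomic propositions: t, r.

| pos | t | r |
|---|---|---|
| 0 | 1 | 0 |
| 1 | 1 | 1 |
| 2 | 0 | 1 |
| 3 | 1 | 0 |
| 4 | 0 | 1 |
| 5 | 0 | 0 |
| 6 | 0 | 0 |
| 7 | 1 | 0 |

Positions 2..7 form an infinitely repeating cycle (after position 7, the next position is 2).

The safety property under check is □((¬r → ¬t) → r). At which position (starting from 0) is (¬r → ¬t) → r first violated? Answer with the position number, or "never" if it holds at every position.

5

Check (¬r → ¬t) → r at each position in order: 0 ✓, 1 ✓, 2 ✓, 3 ✓, 4 ✓.
At position 5 the labels are {}, so (¬r → ¬t) → r is false there. This is the first violation.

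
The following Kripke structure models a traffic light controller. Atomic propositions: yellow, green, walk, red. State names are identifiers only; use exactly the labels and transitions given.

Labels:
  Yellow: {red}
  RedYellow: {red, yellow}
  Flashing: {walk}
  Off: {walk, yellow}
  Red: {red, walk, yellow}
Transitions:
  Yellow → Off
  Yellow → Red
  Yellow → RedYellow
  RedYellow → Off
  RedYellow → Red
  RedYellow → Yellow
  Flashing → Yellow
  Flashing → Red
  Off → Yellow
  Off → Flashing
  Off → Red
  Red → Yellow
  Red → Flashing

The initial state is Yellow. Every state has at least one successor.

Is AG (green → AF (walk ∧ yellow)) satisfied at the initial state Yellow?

States satisfying green → AF (walk ∧ yellow): {Yellow, RedYellow, Flashing, Off, Red}.
States satisfying AG (green → AF (walk ∧ yellow)): {Yellow, RedYellow, Flashing, Off, Red}.
Every state reachable from Yellow satisfies green → AF (walk ∧ yellow).
Yellow ∈ Sat(AG (green → AF (walk ∧ yellow))).

Yes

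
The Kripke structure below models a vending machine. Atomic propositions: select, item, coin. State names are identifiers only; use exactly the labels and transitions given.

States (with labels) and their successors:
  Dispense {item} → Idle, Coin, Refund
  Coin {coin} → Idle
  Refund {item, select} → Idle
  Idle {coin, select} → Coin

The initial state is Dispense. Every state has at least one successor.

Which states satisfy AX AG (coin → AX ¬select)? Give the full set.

none

States satisfying AG (coin → AX ¬select): ∅.
States satisfying AX AG (coin → AX ¬select): ∅.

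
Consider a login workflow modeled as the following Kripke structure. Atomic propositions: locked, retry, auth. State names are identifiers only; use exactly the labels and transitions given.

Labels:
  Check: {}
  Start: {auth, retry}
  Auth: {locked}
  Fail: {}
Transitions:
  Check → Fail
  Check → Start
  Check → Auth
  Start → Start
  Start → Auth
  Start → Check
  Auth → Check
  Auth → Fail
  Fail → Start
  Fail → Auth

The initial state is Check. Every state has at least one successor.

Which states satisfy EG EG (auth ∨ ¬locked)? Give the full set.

States satisfying EG (auth ∨ ¬locked): {Check, Start, Fail}.
States satisfying EG EG (auth ∨ ¬locked): {Check, Start, Fail}.

{Check, Start, Fail}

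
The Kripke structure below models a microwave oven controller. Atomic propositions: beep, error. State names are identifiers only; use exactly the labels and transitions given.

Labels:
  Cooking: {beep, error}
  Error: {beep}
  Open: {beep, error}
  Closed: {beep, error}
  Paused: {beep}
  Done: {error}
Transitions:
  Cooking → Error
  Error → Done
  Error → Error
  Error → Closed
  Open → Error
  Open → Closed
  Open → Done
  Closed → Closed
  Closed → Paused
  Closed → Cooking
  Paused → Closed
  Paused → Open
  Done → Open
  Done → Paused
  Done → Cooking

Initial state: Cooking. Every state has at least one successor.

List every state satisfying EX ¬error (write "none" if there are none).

{Cooking, Error, Open, Closed, Done}

States satisfying ¬error: {Error, Paused}.
States satisfying EX ¬error: {Cooking, Error, Open, Closed, Done}.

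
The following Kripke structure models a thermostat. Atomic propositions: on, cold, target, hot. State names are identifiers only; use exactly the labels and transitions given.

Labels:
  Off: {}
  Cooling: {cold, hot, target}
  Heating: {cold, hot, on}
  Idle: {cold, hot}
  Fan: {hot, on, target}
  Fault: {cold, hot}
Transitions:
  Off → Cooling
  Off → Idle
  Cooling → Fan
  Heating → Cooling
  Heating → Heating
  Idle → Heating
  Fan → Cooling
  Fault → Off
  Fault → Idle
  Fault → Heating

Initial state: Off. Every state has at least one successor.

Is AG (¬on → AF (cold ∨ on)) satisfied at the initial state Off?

Yes

States satisfying ¬on → AF (cold ∨ on): {Off, Cooling, Heating, Idle, Fan, Fault}.
States satisfying AG (¬on → AF (cold ∨ on)): {Off, Cooling, Heating, Idle, Fan, Fault}.
Every state reachable from Off satisfies ¬on → AF (cold ∨ on).
Off ∈ Sat(AG (¬on → AF (cold ∨ on))).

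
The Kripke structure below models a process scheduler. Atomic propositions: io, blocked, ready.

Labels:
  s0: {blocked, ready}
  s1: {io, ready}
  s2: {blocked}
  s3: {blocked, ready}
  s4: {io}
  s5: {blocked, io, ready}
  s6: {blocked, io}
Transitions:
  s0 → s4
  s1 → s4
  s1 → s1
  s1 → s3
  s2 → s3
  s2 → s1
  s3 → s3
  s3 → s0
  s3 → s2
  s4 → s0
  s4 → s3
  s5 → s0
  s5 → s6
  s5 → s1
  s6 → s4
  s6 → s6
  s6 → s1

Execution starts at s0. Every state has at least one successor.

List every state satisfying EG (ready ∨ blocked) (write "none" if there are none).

States satisfying ready ∨ blocked: {s0, s1, s2, s3, s5, s6}.
States satisfying EG (ready ∨ blocked): {s1, s2, s3, s5, s6}.

{s1, s2, s3, s5, s6}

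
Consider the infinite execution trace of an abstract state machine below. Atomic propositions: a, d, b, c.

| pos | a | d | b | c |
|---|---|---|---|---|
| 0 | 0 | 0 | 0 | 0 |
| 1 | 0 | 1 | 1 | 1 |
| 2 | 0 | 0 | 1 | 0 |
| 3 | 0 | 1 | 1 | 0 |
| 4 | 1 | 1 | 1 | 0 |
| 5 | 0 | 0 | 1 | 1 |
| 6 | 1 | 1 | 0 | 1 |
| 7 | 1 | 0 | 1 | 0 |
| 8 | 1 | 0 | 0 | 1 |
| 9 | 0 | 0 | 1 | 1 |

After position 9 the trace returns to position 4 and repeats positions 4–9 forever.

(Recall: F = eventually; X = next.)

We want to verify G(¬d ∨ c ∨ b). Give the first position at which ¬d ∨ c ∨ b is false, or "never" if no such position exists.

never

¬d ∨ c ∨ b holds at every position 0..9, and those are all the positions the trace ever visits, so the invariant G(¬d ∨ c ∨ b) is never violated.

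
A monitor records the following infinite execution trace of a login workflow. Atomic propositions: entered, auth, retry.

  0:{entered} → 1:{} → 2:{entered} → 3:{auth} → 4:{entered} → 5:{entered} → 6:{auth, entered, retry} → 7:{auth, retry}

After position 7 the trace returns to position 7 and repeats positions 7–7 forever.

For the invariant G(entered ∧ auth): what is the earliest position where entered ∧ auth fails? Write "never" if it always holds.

0

At position 0 the labels are {entered}, so entered ∧ auth is false there. This is the first violation.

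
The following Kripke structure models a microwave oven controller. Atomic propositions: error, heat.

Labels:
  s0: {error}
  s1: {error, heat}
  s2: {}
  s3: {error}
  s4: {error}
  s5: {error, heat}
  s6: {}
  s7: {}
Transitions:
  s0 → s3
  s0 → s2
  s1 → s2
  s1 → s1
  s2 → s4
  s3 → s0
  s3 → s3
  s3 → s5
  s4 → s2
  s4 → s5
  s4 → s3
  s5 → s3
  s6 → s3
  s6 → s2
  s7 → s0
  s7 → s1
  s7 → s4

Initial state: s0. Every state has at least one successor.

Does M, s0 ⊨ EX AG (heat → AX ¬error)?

No

States satisfying AG (heat → AX ¬error): ∅.
States satisfying EX AG (heat → AX ¬error): ∅.
No suitable path/successor from s0 witnesses the formula.
s0 ∉ Sat(EX AG (heat → AX ¬error)).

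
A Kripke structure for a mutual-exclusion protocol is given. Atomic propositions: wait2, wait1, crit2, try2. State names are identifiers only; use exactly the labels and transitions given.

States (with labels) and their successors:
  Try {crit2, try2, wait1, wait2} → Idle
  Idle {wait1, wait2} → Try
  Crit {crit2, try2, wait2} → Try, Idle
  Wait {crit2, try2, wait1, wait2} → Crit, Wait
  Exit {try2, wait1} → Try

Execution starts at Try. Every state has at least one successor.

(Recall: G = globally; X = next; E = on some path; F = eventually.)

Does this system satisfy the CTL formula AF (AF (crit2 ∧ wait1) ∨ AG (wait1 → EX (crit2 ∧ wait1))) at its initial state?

States satisfying AF (AF (crit2 ∧ wait1) ∨ AG (wait1 → EX (crit2 ∧ wait1))): {Try, Idle, Crit, Wait, Exit}.
Try ∈ Sat(AF (AF (crit2 ∧ wait1) ∨ AG (wait1 → EX (crit2 ∧ wait1)))).

Satisfied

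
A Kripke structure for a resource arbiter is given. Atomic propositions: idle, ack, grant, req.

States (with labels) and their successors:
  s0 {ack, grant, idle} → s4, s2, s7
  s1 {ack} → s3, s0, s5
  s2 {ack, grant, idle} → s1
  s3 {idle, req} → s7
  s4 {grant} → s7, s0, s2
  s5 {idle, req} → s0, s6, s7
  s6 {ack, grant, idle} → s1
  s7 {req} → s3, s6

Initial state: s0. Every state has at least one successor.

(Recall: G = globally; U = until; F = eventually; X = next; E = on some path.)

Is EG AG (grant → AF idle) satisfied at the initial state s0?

States satisfying AG (grant → AF idle): {s0, s1, s2, s3, s4, s5, s6, s7}.
States satisfying EG AG (grant → AF idle): {s0, s1, s2, s3, s4, s5, s6, s7}.
s0 ∈ Sat(EG AG (grant → AF idle)).

Holds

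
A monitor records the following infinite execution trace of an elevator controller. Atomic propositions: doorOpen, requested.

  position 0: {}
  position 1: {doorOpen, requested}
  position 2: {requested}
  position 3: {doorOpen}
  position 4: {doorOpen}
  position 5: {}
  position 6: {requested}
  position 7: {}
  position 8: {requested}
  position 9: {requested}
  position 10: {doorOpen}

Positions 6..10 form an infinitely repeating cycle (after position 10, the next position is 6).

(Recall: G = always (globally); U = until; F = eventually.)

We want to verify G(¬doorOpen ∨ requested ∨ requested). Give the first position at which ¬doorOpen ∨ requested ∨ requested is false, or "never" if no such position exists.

Check ¬doorOpen ∨ requested ∨ requested at each position in order: 0 ✓, 1 ✓, 2 ✓.
At position 3 the labels are {doorOpen}, so ¬doorOpen ∨ requested ∨ requested is false there. This is the first violation.

3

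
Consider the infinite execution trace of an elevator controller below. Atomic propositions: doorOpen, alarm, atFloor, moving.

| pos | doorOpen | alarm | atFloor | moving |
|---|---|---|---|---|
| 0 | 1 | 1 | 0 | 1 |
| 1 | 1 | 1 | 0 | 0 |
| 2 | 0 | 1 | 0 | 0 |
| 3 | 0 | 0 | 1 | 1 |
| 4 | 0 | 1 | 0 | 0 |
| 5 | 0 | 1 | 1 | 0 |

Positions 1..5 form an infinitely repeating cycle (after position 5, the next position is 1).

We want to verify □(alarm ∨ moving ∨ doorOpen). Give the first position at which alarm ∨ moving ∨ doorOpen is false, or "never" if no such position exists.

alarm ∨ moving ∨ doorOpen holds at every position 0..5, and those are all the positions the trace ever visits, so the invariant □(alarm ∨ moving ∨ doorOpen) is never violated.

never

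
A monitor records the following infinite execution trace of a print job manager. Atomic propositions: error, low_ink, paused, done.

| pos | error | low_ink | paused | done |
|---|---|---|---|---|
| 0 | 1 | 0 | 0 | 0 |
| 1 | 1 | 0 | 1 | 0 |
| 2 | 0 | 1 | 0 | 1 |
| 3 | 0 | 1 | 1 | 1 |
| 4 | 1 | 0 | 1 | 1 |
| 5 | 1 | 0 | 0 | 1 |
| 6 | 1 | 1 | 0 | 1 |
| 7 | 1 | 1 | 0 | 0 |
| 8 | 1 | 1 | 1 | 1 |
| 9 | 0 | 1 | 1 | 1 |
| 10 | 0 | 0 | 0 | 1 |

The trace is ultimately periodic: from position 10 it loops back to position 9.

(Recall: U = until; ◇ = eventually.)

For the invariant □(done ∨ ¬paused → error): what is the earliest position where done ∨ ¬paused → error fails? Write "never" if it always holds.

2

Check done ∨ ¬paused → error at each position in order: 0 ✓, 1 ✓.
At position 2 the labels are {done, low_ink}, so done ∨ ¬paused → error is false there. This is the first violation.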